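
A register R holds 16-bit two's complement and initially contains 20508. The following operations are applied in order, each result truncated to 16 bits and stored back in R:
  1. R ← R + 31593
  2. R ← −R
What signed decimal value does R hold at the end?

13435

Start: R = 20508 = 0101000000011100.
R = 20508 + 31593 = 52101; wraps to -13435 = 1100101110000101
R = −(-13435) = 13435 = 0011010001111011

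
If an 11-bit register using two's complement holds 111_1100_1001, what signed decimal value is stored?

MSB is 1, so the value is negative.
Invert: 00000110110. Add 1: 00000110111 = 55. So the value is −55.

-55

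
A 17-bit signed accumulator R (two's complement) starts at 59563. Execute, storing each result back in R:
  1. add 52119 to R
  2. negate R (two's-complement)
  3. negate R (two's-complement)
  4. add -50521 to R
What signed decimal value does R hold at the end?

Start: R = 59563 = 01110100010101011.
R = 59563 + 52119 = 111682; wraps to -19390 = 11011010001000010
R = −(-19390) = 19390 = 00100101110111110
R = −(19390) = -19390 = 11011010001000010
R = -19390 + (-50521) = -69911; wraps to 61161 = 01110111011101001

61161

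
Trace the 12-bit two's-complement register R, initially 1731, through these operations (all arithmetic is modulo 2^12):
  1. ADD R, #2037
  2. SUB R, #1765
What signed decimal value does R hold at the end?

2003

Start: R = 1731 = 011011000011.
R = 1731 + 2037 = 3768; wraps to -328 = 111010111000
R = -328 − 1765 = -2093; wraps to 2003 = 011111010011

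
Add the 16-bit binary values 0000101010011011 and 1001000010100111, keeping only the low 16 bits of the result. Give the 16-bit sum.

  0000101010011011
+ 1001000010100111
= 1001101101000010

1001101101000010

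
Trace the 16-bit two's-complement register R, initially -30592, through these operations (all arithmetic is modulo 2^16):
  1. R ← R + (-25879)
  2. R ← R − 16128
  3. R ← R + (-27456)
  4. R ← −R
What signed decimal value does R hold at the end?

-31017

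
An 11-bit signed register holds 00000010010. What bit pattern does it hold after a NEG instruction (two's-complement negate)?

11111101110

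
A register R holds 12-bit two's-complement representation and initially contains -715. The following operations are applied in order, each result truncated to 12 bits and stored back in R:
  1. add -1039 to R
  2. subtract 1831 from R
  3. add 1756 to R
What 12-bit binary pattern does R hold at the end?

Start: R = -715 = 110100110101.
R = -715 + (-1039) = -1754 = 100100100110
R = -1754 − 1831 = -3585; wraps to 511 = 000111111111
R = 511 + 1756 = 2267; wraps to -1829 = 100011011011

100011011011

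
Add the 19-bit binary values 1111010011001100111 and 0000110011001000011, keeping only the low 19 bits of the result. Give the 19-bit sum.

  1111010011001100111
+ 0000110011001000011
= 0000000110010101010  (discard carry-out 1)

0000000110010101010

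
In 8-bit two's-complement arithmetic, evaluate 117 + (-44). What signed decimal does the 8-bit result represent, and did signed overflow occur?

73; no overflow

117 → 01110101
-44 → 11010100
  01110101
+ 11010100
= 01001001  (discard carry-out 1)
Result 01001001: MSB = 0 → value 73.
Addends have opposite signs, so signed overflow cannot occur.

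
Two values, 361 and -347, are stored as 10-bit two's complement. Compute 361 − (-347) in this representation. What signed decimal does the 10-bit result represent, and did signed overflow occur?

-316; overflow

361 → 0101101001
-347 → 1010100101
Subtract via negate-and-add: invert 1010100101 + 1 = 0101011011 (i.e. 347).
  0101101001
+ 0101011011
= 1011000100
Result 1011000100: MSB = 1 → 708 − 1024 = -316.
Both addends (after negating the subtrahend) are non-negative but the stored result is negative: signed overflow. The true value 361 − (-347) = 708 lies outside [-512, 511].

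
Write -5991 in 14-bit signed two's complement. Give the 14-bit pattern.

10100010011001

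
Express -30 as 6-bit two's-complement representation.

|-30| = 30 = 011110 in 6 bits.
Invert the bits: 100001. Add 1: 100010.

100010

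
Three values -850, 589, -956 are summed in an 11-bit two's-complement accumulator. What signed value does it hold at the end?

-850 + 589 = -261 (11011111011)
-261 + (-956) = -1217 → wraps to 831 (01100111111)

831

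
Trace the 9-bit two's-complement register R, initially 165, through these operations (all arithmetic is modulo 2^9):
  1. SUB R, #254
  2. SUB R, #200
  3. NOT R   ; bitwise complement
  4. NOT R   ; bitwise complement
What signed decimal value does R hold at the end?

Start: R = 165 = 010100101.
R = 165 − 254 = -89 = 110100111
R = -89 − 200 = -289; wraps to 223 = 011011111
R = NOT 011011111 = 100100000 = -224
R = NOT 100100000 = 011011111 = 223

223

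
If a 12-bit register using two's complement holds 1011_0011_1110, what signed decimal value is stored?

-1218

MSB is 1, so the value is negative.
Invert: 010011000001. Add 1: 010011000010 = 1218. So the value is −1218.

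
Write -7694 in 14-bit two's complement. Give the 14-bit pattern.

10000111110010

|-7694| = 7694 = 01111000001110 in 14 bits.
Invert the bits: 10000111110001. Add 1: 10000111110010.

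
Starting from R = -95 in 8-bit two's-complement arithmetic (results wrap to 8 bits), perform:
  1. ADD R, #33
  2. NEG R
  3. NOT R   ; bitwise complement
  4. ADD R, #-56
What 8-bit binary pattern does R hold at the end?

10001001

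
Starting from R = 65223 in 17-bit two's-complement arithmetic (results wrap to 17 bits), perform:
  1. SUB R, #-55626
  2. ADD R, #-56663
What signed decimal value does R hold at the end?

64186

Start: R = 65223 = 01111111011000111.
R = 65223 − (-55626) = 120849; wraps to -10223 = 11101100000010001
R = -10223 + (-56663) = -66886; wraps to 64186 = 01111101010111010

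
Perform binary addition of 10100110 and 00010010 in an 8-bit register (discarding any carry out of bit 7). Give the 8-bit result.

10111000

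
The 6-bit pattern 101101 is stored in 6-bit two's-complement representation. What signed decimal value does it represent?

-19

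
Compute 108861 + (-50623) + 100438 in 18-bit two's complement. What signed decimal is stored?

108861 + (-50623) = 58238 (001110001101111110)
58238 + 100438 = 158676 → wraps to -103468 (100110101111010100)

-103468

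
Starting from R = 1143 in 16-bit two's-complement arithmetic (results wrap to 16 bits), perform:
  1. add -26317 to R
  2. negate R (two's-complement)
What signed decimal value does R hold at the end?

Start: R = 1143 = 0000010001110111.
R = 1143 + (-26317) = -25174 = 1001110110101010
R = −(-25174) = 25174 = 0110001001010110

25174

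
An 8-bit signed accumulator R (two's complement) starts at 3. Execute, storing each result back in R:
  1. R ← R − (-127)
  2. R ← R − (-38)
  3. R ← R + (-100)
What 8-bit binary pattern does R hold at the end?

01000100

Start: R = 3 = 00000011.
R = 3 − (-127) = 130; wraps to -126 = 10000010
R = -126 − (-38) = -88 = 10101000
R = -88 + (-100) = -188; wraps to 68 = 01000100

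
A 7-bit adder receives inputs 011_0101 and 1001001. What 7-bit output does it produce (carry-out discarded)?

  0110101
+ 1001001
= 1111110

1111110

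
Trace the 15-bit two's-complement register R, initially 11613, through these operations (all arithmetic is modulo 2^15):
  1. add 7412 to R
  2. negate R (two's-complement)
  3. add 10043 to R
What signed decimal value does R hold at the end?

-8982

Start: R = 11613 = 010110101011101.
R = 11613 + 7412 = 19025; wraps to -13743 = 100101001010001
R = −(-13743) = 13743 = 011010110101111
R = 13743 + 10043 = 23786; wraps to -8982 = 101110011101010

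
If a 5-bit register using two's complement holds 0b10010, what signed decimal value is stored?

-14

MSB is 1, so the value is negative.
Unsigned reading: 18. Subtract 2^5 = 32: 18 − 32 = -14.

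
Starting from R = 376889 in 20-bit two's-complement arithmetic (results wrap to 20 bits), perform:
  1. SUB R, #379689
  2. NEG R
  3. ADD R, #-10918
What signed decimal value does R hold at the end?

Start: R = 376889 = 01011100000000111001.
R = 376889 − 379689 = -2800 = 11111111010100010000
R = −(-2800) = 2800 = 00000000101011110000
R = 2800 + (-10918) = -8118 = 11111110000001001010

-8118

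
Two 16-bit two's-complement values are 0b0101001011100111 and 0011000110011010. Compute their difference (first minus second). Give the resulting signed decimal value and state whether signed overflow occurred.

0b0101001011100111 → 0101001011100111 = 21223 (signed)
0011000110011010 = 12698 (signed)
Subtract via negate-and-add: invert 0011000110011010 + 1 = 1100111001100110 (i.e. -12698).
  0101001011100111
+ 1100111001100110
= 0010000101001101  (discard carry-out 1)
Result 0010000101001101: MSB = 0 → value 8525.
Addends (after negating the subtrahend) have opposite signs, so signed overflow cannot occur.

8525; no overflow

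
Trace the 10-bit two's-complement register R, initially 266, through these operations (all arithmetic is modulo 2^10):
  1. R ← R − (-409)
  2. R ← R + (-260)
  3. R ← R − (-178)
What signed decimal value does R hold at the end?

Start: R = 266 = 0100001010.
R = 266 − (-409) = 675; wraps to -349 = 1010100011
R = -349 + (-260) = -609; wraps to 415 = 0110011111
R = 415 − (-178) = 593; wraps to -431 = 1001010001

-431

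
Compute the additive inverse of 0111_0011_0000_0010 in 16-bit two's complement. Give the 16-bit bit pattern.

Invert: 1000110011111101. Add 1: 1000110011111110.
Check: 0111001100000010 = 29442, 1000110011111110 = -29442.

1000110011111110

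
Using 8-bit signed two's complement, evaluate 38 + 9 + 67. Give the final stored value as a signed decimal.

38 + 9 = 47 (00101111)
47 + 67 = 114 (01110010)

114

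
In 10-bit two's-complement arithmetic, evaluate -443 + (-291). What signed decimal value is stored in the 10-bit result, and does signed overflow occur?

290; overflow

-443 → 1001000101
-291 → 1011011101
  1001000101
+ 1011011101
= 0100100010  (discard carry-out 1)
Result 0100100010: MSB = 0 → value 290.
Both addends are negative but the stored result is non-negative: signed overflow. The true value -443 + (-291) = -734 lies outside [-512, 511].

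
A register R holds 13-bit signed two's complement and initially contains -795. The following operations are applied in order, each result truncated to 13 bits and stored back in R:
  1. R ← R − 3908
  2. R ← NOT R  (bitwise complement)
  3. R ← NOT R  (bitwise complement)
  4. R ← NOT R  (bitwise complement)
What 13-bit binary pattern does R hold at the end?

Start: R = -795 = 1110011100101.
R = -795 − 3908 = -4703; wraps to 3489 = 0110110100001
R = NOT 0110110100001 = 1001001011110 = -3490
R = NOT 1001001011110 = 0110110100001 = 3489
R = NOT 0110110100001 = 1001001011110 = -3490

1001001011110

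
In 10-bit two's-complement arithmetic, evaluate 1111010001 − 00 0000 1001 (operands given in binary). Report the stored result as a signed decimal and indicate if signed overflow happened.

1111010001 = -47 (signed)
00 0000 1001 → 0000001001 = 9 (signed)
Subtract via negate-and-add: invert 0000001001 + 1 = 1111110111 (i.e. -9).
  1111010001
+ 1111110111
= 1111001000  (discard carry-out 1)
Result 1111001000: MSB = 1 → 968 − 1024 = -56.
Both addends (after negating the subtrahend) are negative and so is the stored result: no signed overflow.

-56; no overflow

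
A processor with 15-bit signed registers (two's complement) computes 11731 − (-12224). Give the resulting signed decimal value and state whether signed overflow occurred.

-8813; overflow

11731 → 010110111010011
-12224 → 101000001000000
Subtract via negate-and-add: invert 101000001000000 + 1 = 010111111000000 (i.e. 12224).
  010110111010011
+ 010111111000000
= 101110110010011
Result 101110110010011: MSB = 1 → 23955 − 32768 = -8813.
Both addends (after negating the subtrahend) are non-negative but the stored result is negative: signed overflow. The true value 11731 − (-12224) = 23955 lies outside [-16384, 16383].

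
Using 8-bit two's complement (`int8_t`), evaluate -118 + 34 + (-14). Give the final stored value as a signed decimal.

-118 + 34 = -84 (10101100)
-84 + (-14) = -98 (10011110)

-98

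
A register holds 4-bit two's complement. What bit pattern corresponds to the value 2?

2 is non-negative, so write it directly in 4 bits: 0010.

0010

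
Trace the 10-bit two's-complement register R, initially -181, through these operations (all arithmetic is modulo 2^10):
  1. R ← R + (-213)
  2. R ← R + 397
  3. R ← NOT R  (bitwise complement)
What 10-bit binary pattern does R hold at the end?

1111111100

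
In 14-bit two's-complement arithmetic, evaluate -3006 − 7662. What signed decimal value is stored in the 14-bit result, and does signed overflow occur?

5716; overflow

-3006 → 11010001000010
7662 → 01110111101110
Subtract via negate-and-add: invert 01110111101110 + 1 = 10001000010010 (i.e. -7662).
  11010001000010
+ 10001000010010
= 01011001010100  (discard carry-out 1)
Result 01011001010100: MSB = 0 → value 5716.
Both addends (after negating the subtrahend) are negative but the stored result is non-negative: signed overflow. The true value -3006 − 7662 = -10668 lies outside [-8192, 8191].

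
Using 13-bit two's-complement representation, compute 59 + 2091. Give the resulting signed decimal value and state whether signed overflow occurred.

2150; no overflow

59 → 0000000111011
2091 → 0100000101011
  0000000111011
+ 0100000101011
= 0100001100110
Result 0100001100110: MSB = 0 → value 2150.
Both addends are non-negative and so is the stored result: no signed overflow.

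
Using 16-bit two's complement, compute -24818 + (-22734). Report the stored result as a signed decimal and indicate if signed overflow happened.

17984; overflow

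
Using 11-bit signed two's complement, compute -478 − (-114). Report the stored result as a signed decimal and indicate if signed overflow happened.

-364; no overflow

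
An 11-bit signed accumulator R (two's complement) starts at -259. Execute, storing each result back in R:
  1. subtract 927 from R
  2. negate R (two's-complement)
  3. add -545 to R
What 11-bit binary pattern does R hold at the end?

01010000001

Start: R = -259 = 11011111101.
R = -259 − 927 = -1186; wraps to 862 = 01101011110
R = −(862) = -862 = 10010100010
R = -862 + (-545) = -1407; wraps to 641 = 01010000001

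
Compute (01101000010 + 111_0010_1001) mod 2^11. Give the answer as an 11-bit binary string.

01001101011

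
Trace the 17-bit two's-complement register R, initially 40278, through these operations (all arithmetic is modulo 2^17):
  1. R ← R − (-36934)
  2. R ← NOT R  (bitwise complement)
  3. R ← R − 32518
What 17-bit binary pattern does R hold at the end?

Start: R = 40278 = 01001110101010110.
R = 40278 − (-36934) = 77212; wraps to -53860 = 10010110110011100
R = NOT 10010110110011100 = 01101001001100011 = 53859
R = 53859 − 32518 = 21341 = 00101001101011101

00101001101011101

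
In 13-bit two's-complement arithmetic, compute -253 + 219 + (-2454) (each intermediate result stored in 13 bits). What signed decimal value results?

-253 + 219 = -34 (1111111011110)
-34 + (-2454) = -2488 (1011001001000)

-2488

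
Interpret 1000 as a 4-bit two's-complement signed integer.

-8

MSB is 1, so the value is negative.
Unsigned reading: 8. Subtract 2^4 = 16: 8 − 16 = -8.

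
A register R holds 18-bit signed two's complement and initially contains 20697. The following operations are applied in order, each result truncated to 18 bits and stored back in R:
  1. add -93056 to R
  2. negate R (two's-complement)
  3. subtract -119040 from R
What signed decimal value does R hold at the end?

Start: R = 20697 = 000101000011011001.
R = 20697 + (-93056) = -72359 = 101110010101011001
R = −(-72359) = 72359 = 010001101010100111
R = 72359 − (-119040) = 191399; wraps to -70745 = 101110101110100111

-70745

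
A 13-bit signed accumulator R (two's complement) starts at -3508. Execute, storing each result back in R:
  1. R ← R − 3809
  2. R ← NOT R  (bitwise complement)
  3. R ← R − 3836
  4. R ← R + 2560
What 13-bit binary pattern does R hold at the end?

1011110011000

Start: R = -3508 = 1001001001100.
R = -3508 − 3809 = -7317; wraps to 875 = 0001101101011
R = NOT 0001101101011 = 1110010010100 = -876
R = -876 − 3836 = -4712; wraps to 3480 = 0110110011000
R = 3480 + 2560 = 6040; wraps to -2152 = 1011110011000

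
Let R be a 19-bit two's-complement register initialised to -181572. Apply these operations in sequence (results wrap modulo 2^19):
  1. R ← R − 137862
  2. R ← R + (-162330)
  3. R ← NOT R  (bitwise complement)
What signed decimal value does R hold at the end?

Start: R = -181572 = 1010011101010111100.
R = -181572 − 137862 = -319434; wraps to 204854 = 0110010000000110110
R = 204854 + (-162330) = 42524 = 0001010011000011100
R = NOT 0001010011000011100 = 1110101100111100011 = -42525

-42525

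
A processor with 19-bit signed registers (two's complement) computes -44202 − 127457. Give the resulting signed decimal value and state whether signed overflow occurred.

-171659; no overflow

-44202 → 1110101001101010110
127457 → 0011111000111100001
Subtract via negate-and-add: invert 0011111000111100001 + 1 = 1100000111000011111 (i.e. -127457).
  1110101001101010110
+ 1100000111000011111
= 1010110000101110101  (discard carry-out 1)
Result 1010110000101110101: MSB = 1 → 352629 − 524288 = -171659.
Both addends (after negating the subtrahend) are negative and so is the stored result: no signed overflow.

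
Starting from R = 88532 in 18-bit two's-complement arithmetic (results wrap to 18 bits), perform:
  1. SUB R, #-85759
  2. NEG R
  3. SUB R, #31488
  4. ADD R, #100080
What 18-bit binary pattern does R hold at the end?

100110001100011101

Start: R = 88532 = 010101100111010100.
R = 88532 − (-85759) = 174291; wraps to -87853 = 101010100011010011
R = −(-87853) = 87853 = 010101011100101101
R = 87853 − 31488 = 56365 = 001101110000101101
R = 56365 + 100080 = 156445; wraps to -105699 = 100110001100011101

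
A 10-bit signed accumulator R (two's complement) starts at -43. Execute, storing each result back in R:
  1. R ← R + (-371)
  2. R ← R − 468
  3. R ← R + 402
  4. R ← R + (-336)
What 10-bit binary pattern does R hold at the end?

Start: R = -43 = 1111010101.
R = -43 + (-371) = -414 = 1001100010
R = -414 − 468 = -882; wraps to 142 = 0010001110
R = 142 + 402 = 544; wraps to -480 = 1000100000
R = -480 + (-336) = -816; wraps to 208 = 0011010000

0011010000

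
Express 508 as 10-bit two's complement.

0111111100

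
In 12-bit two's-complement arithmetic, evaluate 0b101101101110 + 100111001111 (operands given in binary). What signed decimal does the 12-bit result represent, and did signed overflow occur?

1341; overflow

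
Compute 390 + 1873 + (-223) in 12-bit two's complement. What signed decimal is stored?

390 + 1873 = 2263 → wraps to -1833 (100011010111)
-1833 + (-223) = -2056 → wraps to 2040 (011111111000)

2040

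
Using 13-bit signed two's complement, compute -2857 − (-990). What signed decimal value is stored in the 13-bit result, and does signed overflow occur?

-1867; no overflow

-2857 → 1010011010111
-990 → 1110000100010
Subtract via negate-and-add: invert 1110000100010 + 1 = 0001111011110 (i.e. 990).
  1010011010111
+ 0001111011110
= 1100010110101
Result 1100010110101: MSB = 1 → 6325 − 8192 = -1867.
Addends (after negating the subtrahend) have opposite signs, so signed overflow cannot occur.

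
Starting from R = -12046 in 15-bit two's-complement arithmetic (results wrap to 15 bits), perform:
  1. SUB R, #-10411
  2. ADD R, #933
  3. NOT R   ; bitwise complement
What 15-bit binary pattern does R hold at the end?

000001010111101

Start: R = -12046 = 101000011110010.
R = -12046 − (-10411) = -1635 = 111100110011101
R = -1635 + 933 = -702 = 111110101000010
R = NOT 111110101000010 = 000001010111101 = 701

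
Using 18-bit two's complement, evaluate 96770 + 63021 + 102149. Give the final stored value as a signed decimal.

-204

96770 + 63021 = 159791 → wraps to -102353 (100111000000101111)
-102353 + 102149 = -204 (111111111100110100)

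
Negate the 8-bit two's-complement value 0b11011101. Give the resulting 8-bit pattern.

00100011

Invert: 00100010. Add 1: 00100011.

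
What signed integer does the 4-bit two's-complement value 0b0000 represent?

MSB is 0, so the value is non-negative: 0000 = 0.

0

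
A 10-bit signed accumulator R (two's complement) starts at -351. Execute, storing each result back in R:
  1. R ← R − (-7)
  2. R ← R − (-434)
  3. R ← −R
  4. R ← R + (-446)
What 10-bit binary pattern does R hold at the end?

Start: R = -351 = 1010100001.
R = -351 − (-7) = -344 = 1010101000
R = -344 − (-434) = 90 = 0001011010
R = −(90) = -90 = 1110100110
R = -90 + (-446) = -536; wraps to 488 = 0111101000

0111101000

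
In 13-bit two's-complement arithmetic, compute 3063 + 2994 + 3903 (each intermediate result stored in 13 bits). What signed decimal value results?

1768

3063 + 2994 = 6057 → wraps to -2135 (1011110101001)
-2135 + 3903 = 1768 (0011011101000)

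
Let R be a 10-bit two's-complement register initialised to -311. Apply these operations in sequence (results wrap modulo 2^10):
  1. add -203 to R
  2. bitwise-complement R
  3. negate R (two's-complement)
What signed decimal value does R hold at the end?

511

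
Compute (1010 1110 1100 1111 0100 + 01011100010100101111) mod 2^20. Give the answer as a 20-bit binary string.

  10101110110011110100
+ 01011100010100101111
= 00001011001000100011  (discard carry-out 1)

00001011001000100011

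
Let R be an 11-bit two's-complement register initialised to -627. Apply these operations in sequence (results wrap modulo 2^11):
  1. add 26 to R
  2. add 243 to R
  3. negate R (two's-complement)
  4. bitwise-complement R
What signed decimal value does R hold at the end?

-359

Start: R = -627 = 10110001101.
R = -627 + 26 = -601 = 10110100111
R = -601 + 243 = -358 = 11010011010
R = −(-358) = 358 = 00101100110
R = NOT 00101100110 = 11010011001 = -359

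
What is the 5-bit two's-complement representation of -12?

10100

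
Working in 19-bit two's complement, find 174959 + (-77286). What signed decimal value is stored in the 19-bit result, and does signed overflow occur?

97673; no overflow

174959 → 0101010101101101111
-77286 → 1101101001000011010
  0101010101101101111
+ 1101101001000011010
= 0010111110110001001  (discard carry-out 1)
Result 0010111110110001001: MSB = 0 → value 97673.
Addends have opposite signs, so signed overflow cannot occur.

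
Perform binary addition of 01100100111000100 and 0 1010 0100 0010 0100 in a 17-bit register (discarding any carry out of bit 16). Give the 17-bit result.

10110110111101000

  01100100111000100
+ 01010010000100100
= 10110110111101000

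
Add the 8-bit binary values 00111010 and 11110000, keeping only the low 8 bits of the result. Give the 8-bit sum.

00101010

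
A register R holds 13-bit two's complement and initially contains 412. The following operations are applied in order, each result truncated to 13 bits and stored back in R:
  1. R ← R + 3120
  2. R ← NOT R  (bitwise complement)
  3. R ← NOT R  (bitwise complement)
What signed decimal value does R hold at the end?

Start: R = 412 = 0000110011100.
R = 412 + 3120 = 3532 = 0110111001100
R = NOT 0110111001100 = 1001000110011 = -3533
R = NOT 1001000110011 = 0110111001100 = 3532

3532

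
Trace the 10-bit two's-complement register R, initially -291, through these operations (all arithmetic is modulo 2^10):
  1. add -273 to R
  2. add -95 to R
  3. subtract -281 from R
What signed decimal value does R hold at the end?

Start: R = -291 = 1011011101.
R = -291 + (-273) = -564; wraps to 460 = 0111001100
R = 460 + (-95) = 365 = 0101101101
R = 365 − (-281) = 646; wraps to -378 = 1010000110

-378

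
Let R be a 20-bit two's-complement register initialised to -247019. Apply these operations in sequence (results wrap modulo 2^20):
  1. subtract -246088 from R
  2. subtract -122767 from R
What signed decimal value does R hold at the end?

121836

Start: R = -247019 = 11000011101100010101.
R = -247019 − (-246088) = -931 = 11111111110001011101
R = -931 − (-122767) = 121836 = 00011101101111101100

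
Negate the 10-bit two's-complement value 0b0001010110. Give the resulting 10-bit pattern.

1110101010

Invert: 1110101001. Add 1: 1110101010.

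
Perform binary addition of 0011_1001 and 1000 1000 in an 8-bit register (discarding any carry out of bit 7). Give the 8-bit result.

11000001

  00111001
+ 10001000
= 11000001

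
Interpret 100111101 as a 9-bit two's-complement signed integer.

-195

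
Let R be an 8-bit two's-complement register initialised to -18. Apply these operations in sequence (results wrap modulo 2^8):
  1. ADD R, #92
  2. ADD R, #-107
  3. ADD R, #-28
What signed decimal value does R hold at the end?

Start: R = -18 = 11101110.
R = -18 + 92 = 74 = 01001010
R = 74 + (-107) = -33 = 11011111
R = -33 + (-28) = -61 = 11000011

-61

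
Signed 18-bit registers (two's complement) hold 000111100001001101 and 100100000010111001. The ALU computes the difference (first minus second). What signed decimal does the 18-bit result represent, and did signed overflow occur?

-116844; overflow

000111100001001101 = 30797 (signed)
100100000010111001 = -114503 (signed)
Subtract via negate-and-add: invert 100100000010111001 + 1 = 011011111101000111 (i.e. 114503).
  000111100001001101
+ 011011111101000111
= 100011011110010100
Result 100011011110010100: MSB = 1 → 145300 − 262144 = -116844.
Both addends (after negating the subtrahend) are non-negative but the stored result is negative: signed overflow. The true value 30797 − (-114503) = 145300 lies outside [-131072, 131071].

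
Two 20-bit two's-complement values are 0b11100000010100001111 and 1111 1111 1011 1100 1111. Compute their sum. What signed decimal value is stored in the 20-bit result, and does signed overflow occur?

-130850; no overflow

0b11100000010100001111 → 11100000010100001111 = -129777 (signed)
1111 1111 1011 1100 1111 → 11111111101111001111 = -1073 (signed)
  11100000010100001111
+ 11111111101111001111
= 11100000000011011110  (discard carry-out 1)
Result 11100000000011011110: MSB = 1 → 917726 − 1048576 = -130850.
Both addends are negative and so is the stored result: no signed overflow.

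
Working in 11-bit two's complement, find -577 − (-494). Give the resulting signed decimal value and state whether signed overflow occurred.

-577 → 10110111111
-494 → 11000010010
Subtract via negate-and-add: invert 11000010010 + 1 = 00111101110 (i.e. 494).
  10110111111
+ 00111101110
= 11110101101
Result 11110101101: MSB = 1 → 1965 − 2048 = -83.
Addends (after negating the subtrahend) have opposite signs, so signed overflow cannot occur.

-83; no overflow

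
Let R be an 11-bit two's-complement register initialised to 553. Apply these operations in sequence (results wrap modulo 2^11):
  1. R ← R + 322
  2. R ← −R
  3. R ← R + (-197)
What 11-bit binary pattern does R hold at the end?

01111010000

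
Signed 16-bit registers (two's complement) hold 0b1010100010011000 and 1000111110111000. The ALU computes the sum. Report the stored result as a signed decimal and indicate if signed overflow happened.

14416; overflow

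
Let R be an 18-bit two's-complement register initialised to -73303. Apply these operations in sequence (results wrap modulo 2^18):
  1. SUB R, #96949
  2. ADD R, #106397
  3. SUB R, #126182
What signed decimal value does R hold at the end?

72107

Start: R = -73303 = 101110000110101001.
R = -73303 − 96949 = -170252; wraps to 91892 = 010110011011110100
R = 91892 + 106397 = 198289; wraps to -63855 = 110000011010010001
R = -63855 − 126182 = -190037; wraps to 72107 = 010001100110101011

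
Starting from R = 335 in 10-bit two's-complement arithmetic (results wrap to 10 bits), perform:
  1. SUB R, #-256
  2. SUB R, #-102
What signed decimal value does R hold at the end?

-331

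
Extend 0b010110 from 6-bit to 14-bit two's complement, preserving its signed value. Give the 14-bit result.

00000000010110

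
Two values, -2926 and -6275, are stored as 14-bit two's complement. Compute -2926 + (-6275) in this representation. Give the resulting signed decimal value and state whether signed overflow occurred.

7183; overflow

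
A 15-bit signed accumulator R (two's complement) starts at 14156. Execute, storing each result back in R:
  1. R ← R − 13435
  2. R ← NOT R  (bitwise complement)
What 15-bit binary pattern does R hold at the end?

Start: R = 14156 = 011011101001100.
R = 14156 − 13435 = 721 = 000001011010001
R = NOT 000001011010001 = 111110100101110 = -722

111110100101110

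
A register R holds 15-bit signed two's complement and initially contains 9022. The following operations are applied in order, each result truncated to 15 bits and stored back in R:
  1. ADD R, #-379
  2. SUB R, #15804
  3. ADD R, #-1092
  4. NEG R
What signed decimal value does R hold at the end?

8253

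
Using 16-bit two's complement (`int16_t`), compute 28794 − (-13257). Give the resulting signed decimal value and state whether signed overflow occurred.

-23485; overflow

28794 → 0111000001111010
-13257 → 1100110000110111
Subtract via negate-and-add: invert 1100110000110111 + 1 = 0011001111001001 (i.e. 13257).
  0111000001111010
+ 0011001111001001
= 1010010001000011
Result 1010010001000011: MSB = 1 → 42051 − 65536 = -23485.
Both addends (after negating the subtrahend) are non-negative but the stored result is negative: signed overflow. The true value 28794 − (-13257) = 42051 lies outside [-32768, 32767].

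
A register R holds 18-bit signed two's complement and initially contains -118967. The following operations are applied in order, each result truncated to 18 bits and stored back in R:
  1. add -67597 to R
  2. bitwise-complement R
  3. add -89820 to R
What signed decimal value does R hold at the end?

96743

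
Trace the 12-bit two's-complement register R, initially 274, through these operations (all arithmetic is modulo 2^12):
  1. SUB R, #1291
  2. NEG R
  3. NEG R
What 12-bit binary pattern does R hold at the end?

110000000111

Start: R = 274 = 000100010010.
R = 274 − 1291 = -1017 = 110000000111
R = −(-1017) = 1017 = 001111111001
R = −(1017) = -1017 = 110000000111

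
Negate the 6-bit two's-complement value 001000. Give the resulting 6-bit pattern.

111000

Invert: 110111. Add 1: 111000.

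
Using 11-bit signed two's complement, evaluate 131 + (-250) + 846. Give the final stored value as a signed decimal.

727

131 + (-250) = -119 (11110001001)
-119 + 846 = 727 (01011010111)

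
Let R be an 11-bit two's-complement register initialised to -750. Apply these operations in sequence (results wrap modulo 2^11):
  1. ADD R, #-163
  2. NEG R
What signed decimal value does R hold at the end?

Start: R = -750 = 10100010010.
R = -750 + (-163) = -913 = 10001101111
R = −(-913) = 913 = 01110010001

913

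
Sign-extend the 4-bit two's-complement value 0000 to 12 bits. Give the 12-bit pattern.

MSB of 0000 is 0; replicate it into the new high bits.
00000000|0000 → 000000000000 (still 0).

000000000000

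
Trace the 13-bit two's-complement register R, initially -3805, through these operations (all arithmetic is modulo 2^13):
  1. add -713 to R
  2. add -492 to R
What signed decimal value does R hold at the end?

Start: R = -3805 = 1000100100011.
R = -3805 + (-713) = -4518; wraps to 3674 = 0111001011010
R = 3674 + (-492) = 3182 = 0110001101110

3182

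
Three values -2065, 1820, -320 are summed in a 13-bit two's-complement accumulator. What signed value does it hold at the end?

-2065 + 1820 = -245 (1111100001011)
-245 + (-320) = -565 (1110111001011)

-565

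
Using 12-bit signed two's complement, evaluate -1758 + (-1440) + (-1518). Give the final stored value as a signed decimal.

-620

-1758 + (-1440) = -3198 → wraps to 898 (001110000010)
898 + (-1518) = -620 (110110010100)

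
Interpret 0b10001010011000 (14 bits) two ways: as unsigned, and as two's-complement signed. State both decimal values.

Unsigned: 10001010011000 = 8856.
Signed: MSB=1 → 8856 − 16384 = -7528.

unsigned = 8856, signed = -7528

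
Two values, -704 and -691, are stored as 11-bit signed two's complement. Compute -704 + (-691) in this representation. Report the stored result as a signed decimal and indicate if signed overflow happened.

653; overflow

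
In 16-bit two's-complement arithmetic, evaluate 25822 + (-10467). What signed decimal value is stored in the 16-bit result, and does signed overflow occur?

15355; no overflow

25822 → 0110010011011110
-10467 → 1101011100011101
  0110010011011110
+ 1101011100011101
= 0011101111111011  (discard carry-out 1)
Result 0011101111111011: MSB = 0 → value 15355.
Addends have opposite signs, so signed overflow cannot occur.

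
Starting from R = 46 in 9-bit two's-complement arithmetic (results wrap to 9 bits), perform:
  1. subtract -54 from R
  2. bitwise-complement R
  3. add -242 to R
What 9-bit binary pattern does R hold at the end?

Start: R = 46 = 000101110.
R = 46 − (-54) = 100 = 001100100
R = NOT 001100100 = 110011011 = -101
R = -101 + (-242) = -343; wraps to 169 = 010101001

010101001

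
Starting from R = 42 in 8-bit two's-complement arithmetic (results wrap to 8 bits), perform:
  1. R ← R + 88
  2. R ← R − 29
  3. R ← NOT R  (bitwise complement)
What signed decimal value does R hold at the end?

-102

Start: R = 42 = 00101010.
R = 42 + 88 = 130; wraps to -126 = 10000010
R = -126 − 29 = -155; wraps to 101 = 01100101
R = NOT 01100101 = 10011010 = -102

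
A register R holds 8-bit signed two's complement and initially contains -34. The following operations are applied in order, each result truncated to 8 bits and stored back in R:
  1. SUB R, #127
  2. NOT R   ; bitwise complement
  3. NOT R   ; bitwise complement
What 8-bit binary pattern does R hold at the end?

Start: R = -34 = 11011110.
R = -34 − 127 = -161; wraps to 95 = 01011111
R = NOT 01011111 = 10100000 = -96
R = NOT 10100000 = 01011111 = 95

01011111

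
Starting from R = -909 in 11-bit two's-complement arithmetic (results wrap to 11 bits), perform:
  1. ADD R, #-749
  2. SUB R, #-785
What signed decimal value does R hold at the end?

Start: R = -909 = 10001110011.
R = -909 + (-749) = -1658; wraps to 390 = 00110000110
R = 390 − (-785) = 1175; wraps to -873 = 10010010111

-873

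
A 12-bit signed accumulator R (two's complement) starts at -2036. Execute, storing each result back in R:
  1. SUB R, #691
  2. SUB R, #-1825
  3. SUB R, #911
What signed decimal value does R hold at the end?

Start: R = -2036 = 100000001100.
R = -2036 − 691 = -2727; wraps to 1369 = 010101011001
R = 1369 − (-1825) = 3194; wraps to -902 = 110001111010
R = -902 − 911 = -1813 = 100011101011

-1813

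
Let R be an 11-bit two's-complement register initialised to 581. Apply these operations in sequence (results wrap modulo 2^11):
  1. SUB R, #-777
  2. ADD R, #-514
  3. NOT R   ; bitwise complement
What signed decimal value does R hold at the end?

-845

Start: R = 581 = 01001000101.
R = 581 − (-777) = 1358; wraps to -690 = 10101001110
R = -690 + (-514) = -1204; wraps to 844 = 01101001100
R = NOT 01101001100 = 10010110011 = -845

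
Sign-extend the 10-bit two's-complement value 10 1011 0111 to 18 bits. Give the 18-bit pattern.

MSB of 1010110111 is 1; replicate it into the new high bits.
11111111|1010110111 → 111111111010110111 (still -329).

111111111010110111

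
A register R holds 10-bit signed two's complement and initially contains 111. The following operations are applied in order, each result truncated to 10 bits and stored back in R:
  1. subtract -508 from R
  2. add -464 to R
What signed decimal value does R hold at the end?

155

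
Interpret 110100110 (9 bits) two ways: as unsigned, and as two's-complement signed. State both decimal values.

unsigned = 422, signed = -90

Unsigned: 110100110 = 422.
Signed: MSB=1 → 422 − 512 = -90.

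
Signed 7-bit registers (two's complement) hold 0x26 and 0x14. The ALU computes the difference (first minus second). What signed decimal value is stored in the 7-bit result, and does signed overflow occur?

0x26 = 0100110 = 38 (signed)
0x14 = 0010100 = 20 (signed)
Subtract via negate-and-add: invert 0010100 + 1 = 1101100 (i.e. -20).
  0100110
+ 1101100
= 0010010  (discard carry-out 1)
Result 0010010: MSB = 0 → value 18.
Addends (after negating the subtrahend) have opposite signs, so signed overflow cannot occur.

18; no overflow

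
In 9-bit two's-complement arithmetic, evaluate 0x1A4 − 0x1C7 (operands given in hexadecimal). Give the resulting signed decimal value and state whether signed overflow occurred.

-35; no overflow

0x1A4 = 110100100 = -92 (signed)
0x1C7 = 111000111 = -57 (signed)
Subtract via negate-and-add: invert 111000111 + 1 = 000111001 (i.e. 57).
  110100100
+ 000111001
= 111011101
Result 111011101: MSB = 1 → 477 − 512 = -35.
Addends (after negating the subtrahend) have opposite signs, so signed overflow cannot occur.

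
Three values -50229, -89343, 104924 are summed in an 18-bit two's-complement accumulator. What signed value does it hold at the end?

-50229 + (-89343) = -139572 → wraps to 122572 (011101111011001100)
122572 + 104924 = 227496 → wraps to -34648 (110111100010101000)

-34648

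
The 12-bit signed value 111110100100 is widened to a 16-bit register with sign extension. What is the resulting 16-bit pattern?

1111111110100100

MSB of 111110100100 is 1; replicate it into the new high bits.
1111|111110100100 → 1111111110100100 (still -92).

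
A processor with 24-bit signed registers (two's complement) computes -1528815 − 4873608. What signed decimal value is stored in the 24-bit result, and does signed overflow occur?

-1528815 → 111010001010110000010001
4873608 → 010010100101110110001000
Subtract via negate-and-add: invert 010010100101110110001000 + 1 = 101101011010001001111000 (i.e. -4873608).
  111010001010110000010001
+ 101101011010001001111000
= 100111100100111010001001  (discard carry-out 1)
Result 100111100100111010001001: MSB = 1 → 10374793 − 16777216 = -6402423.
Both addends (after negating the subtrahend) are negative and so is the stored result: no signed overflow.

-6402423; no overflow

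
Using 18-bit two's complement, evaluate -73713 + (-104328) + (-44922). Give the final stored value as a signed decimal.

39181

-73713 + (-104328) = -178041 → wraps to 84103 (010100100010000111)
84103 + (-44922) = 39181 (001001100100001101)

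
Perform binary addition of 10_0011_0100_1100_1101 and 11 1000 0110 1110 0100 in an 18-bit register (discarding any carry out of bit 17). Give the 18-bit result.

011011101110110001

  100011010011001101
+ 111000011011100100
= 011011101110110001  (discard carry-out 1)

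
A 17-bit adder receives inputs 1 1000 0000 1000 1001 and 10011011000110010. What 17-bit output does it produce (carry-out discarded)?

  11000000010001001
+ 10011011000110010
= 01011011010111011  (discard carry-out 1)

01011011010111011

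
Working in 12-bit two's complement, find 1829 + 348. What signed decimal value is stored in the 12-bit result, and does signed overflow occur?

1829 → 011100100101
348 → 000101011100
  011100100101
+ 000101011100
= 100010000001
Result 100010000001: MSB = 1 → 2177 − 4096 = -1919.
Both addends are non-negative but the stored result is negative: signed overflow. The true value 1829 + 348 = 2177 lies outside [-2048, 2047].

-1919; overflow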